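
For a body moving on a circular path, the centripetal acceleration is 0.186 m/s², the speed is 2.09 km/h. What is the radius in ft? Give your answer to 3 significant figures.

5.95 ft

Rearranging a = v²/r for r: r = v²/a.
a = 0.186 m/s²; v = 2.09 km/h = 0.5806 m/s.
r = 1.812 m
1.812 m × (1 ft / 0.3048 m) = 5.945 ft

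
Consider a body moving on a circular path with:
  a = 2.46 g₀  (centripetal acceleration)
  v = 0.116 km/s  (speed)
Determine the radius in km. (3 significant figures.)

Solving a = v²/r for r: r = v²/a.
a = 2.46 g₀ = 24.12 m/s²; v = 0.116 km/s = 116.0 m/s.
r = 557.8 m
557.8 m × (1 km / 1000 m) = 0.5578 km

0.558 km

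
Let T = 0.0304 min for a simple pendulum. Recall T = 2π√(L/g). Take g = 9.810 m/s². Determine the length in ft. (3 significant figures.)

Rearranging: L = g·(T/2π)².
T = 0.0304 min = 1.824 s; g = 9.810 m/s².
L = 0.8267 m
0.8267 m × (1 ft / 0.3048 m) = 2.712 ft

2.71 ft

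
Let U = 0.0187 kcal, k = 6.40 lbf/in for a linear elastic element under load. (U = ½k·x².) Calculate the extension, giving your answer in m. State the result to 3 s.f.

0.374 m

Rearranging U = ½k·x² for x: x = √(2U/k).
U = 0.0187 kcal = 78.24 J; k = 6.40 lbf/in = 1121 N/m.
x = 0.3737 m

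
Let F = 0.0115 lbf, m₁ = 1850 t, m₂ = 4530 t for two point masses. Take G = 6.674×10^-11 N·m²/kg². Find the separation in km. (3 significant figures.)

Rearranging F = G·m₁·m₂/r² for r: r = √(G·m₁m₂/F).
F = 0.0115 lbf = 0.05115 N; m₁ = 1850 t = 1.850×10^6 kg; m₂ = 4530 t = 4.530×10^6 kg; G = 6.674×10^-11 N·m²/kg².
r = 104.6 m
104.6 m × (1 km / 1000 m) = 0.1046 km

0.105 km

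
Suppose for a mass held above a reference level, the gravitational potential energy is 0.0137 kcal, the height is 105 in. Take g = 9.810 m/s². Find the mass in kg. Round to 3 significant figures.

2.19 kg

Solving PE = m·g·h for m: m = PE/(g·h).
PE = 0.0137 kcal = 57.32 J; h = 105 in = 2.667 m; g = 9.810 m/s².
m = 2.191 kg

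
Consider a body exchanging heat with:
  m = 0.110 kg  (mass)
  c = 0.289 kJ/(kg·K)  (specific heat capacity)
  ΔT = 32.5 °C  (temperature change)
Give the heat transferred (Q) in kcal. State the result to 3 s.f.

0.247 kcal

Q is given directly by: Q = mcΔT.
m = 0.110 kg; c = 0.289 kJ/(kg·K) = 289.0 J/(kg·K); ΔT = 32.5 °C = 32.50 K.
Q = 1033 J  (the unit combination reduces to kg·m²/s² = J)
1033 J × (1 kcal / 4184 J) = 0.2469 kcal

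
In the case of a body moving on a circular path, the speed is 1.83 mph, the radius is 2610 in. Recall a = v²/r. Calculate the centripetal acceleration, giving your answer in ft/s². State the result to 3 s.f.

Directly: a = v²/r.
v = 1.83 mph = 0.8181 m/s; r = 2610 in = 66.29 m.
a = 0.01010 m/s²
0.01010 m/s² × (1 ft/s² / 0.3048 m/s²) = 0.03312 ft/s²

0.0331 ft/s²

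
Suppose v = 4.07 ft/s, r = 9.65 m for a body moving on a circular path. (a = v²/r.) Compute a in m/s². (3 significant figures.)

Directly: a = v²/r.
v = 4.07 ft/s = 1.241 m/s; r = 9.65 m.
a = 0.1595 m/s²

0.159 m/s²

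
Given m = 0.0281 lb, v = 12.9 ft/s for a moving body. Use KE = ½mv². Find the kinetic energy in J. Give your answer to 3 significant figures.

0.0985 J

KE is given directly by: KE = ½mv².
m = 0.0281 lb = 0.01275 kg; v = 12.9 ft/s = 3.932 m/s.
KE = 0.09853 J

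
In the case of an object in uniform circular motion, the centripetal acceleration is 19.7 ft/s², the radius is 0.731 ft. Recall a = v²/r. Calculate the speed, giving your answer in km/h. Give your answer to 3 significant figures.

4.16 km/h

Rearranging a = v²/r for v: v = √(a·r).
a = 19.7 ft/s² = 6.005 m/s²; r = 0.731 ft = 0.2228 m.
v = 1.157 m/s
1.157 m/s × (1 km/h / 0.2778 m/s) = 4.164 km/h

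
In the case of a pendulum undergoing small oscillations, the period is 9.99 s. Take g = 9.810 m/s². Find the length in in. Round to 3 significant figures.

976 in

Rearranging T = 2π√(L/g) for L: L = g·(T/2π)².
T = 9.99 s; g = 9.810 m/s².
L = 24.80 m
24.80 m × (1 in / 0.02540 m) = 976.4 in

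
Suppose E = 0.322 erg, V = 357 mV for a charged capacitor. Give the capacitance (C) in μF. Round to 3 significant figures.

0.505 μF

Rearranging E = ½C·V² for C: C = 2E/V².
E = 0.322 erg = 3.220×10^-8 J; V = 357 mV = 0.3570 V.
C = 5.053×10^-7 F
5.053×10^-7 F × (1 μF / 1.000×10^-6 F) = 0.5053 μF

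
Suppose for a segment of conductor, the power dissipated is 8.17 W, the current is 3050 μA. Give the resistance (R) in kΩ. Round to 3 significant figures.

878 kΩ

Rearranging: R = P/I².
P = 8.17 W; I = 3050 μA = 0.003050 A.
R = 8.783×10^5 Ω
8.783×10^5 Ω × (1 kΩ / 1000 Ω) = 878.3 kΩ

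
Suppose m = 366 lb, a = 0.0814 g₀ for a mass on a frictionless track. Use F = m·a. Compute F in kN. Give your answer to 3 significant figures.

0.133 kN

From Newton's second law: F = m·a.
m = 366 lb = 166.0 kg; a = 0.0814 g₀ = 0.7983 m/s².
F = 132.5 N  (the unit combination reduces to kg·m/s² = N)
132.5 N × (1 kN / 1000 N) = 0.1325 kN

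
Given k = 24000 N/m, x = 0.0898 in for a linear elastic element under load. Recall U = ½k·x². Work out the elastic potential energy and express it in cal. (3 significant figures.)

0.0149 cal

U is given directly by: U = ½kx².
k = 24000 N/m; x = 0.0898 in = 0.002281 m.
U = 0.06243 J
0.06243 J × (1 cal / 4.184 J) = 0.01492 cal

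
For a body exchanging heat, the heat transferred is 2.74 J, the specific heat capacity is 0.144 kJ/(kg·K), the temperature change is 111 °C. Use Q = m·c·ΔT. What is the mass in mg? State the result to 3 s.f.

171 mg

Rearranging Q = m·c·ΔT for m: m = Q/(c·ΔT).
Q = 2.74 J; c = 0.144 kJ/(kg·K) = 144.0 J/(kg·K); ΔT = 111 °C = 111.0 K.
m = 1.714×10^-4 kg
1.714×10^-4 kg × (1 mg / 1.000×10^-6 kg) = 171.4 mg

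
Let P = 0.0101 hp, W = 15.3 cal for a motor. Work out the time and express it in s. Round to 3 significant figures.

8.50 s

Rearranging P = W/t for t: t = W/P.
P = 0.0101 hp = 7.532 W; W = 15.3 cal = 64.02 J.
t = 8.500 s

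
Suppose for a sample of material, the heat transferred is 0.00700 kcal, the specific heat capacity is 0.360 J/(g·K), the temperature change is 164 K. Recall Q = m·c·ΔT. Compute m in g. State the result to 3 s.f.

Rearranging Q = m·c·ΔT for m: m = Q/(c·ΔT).
Q = 0.00700 kcal = 29.29 J; c = 0.360 J/(g·K) = 360.0 J/(kg·K); ΔT = 164 K.
m = 4.961×10^-4 kg
4.961×10^-4 kg × (1 g / 0.001000 kg) = 0.4961 g

0.496 g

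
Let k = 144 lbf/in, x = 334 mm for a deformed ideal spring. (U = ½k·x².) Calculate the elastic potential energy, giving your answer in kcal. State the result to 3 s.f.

0.336 kcal

Directly: U = ½kx².
k = 144 lbf/in = 25218 N/m; x = 334 mm = 0.3340 m.
U = 1407 J
1407 J × (1 kcal / 4184 J) = 0.3362 kcal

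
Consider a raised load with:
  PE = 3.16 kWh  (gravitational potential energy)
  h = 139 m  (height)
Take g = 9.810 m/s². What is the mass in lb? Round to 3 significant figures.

18400 lb

Rearranging PE = m·g·h for m: m = PE/(g·h).
PE = 3.16 kWh = 1.138×10^7 J; h = 139 m; g = 9.810 m/s².
m = 8343 kg
8343 kg × (1 lb / 0.4536 kg) = 18392 lb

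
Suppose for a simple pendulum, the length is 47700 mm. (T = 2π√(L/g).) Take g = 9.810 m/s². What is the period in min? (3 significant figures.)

0.231 min

T is given directly by: T = 2π√(L/g).
L = 47700 mm = 47.70 m; g = 9.810 m/s².
T = 13.85 s
13.85 s × (1 min / 60.00 s) = 0.2309 min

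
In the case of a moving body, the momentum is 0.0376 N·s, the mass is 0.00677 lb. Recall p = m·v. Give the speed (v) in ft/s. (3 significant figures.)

Rearranging p = m·v for v: v = p/m.
p = 0.0376 N·s = 0.03760 kg·m/s; m = 0.00677 lb = 0.003071 kg.
v = 12.24 m/s
12.24 m/s × (1 ft/s / 0.3048 m/s) = 40.17 ft/s

40.2 ft/s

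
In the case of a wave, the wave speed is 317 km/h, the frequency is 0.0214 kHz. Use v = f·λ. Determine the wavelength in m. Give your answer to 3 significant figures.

4.11 m

Rearranging v = f·λ for λ: λ = v/f.
v = 317 km/h = 88.06 m/s; f = 0.0214 kHz = 21.40 Hz.
λ = 4.115 m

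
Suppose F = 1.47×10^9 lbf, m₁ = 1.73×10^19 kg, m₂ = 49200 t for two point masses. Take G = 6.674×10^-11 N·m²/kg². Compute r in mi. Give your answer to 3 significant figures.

1.83 mi

From Newton's law of gravitation: r = √(G·m₁m₂/F).
F = 1.47×10^9 lbf = 6.539×10^9 N; m₁ = 1.73×10^19 kg; m₂ = 49200 t = 4.920×10^7 kg; G = 6.674×10^-11 N·m²/kg².
r = 2947 m
2947 m × (1 mi / 1609 m) = 1.831 mi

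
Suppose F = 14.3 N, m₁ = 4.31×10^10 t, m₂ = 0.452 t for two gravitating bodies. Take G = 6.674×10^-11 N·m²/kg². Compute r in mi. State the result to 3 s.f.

From Newton's law of gravitation: r = √(G·m₁m₂/F).
F = 14.3 N; m₁ = 4.31×10^10 t = 4.310×10^13 kg; m₂ = 0.452 t = 452.0 kg; G = 6.674×10^-11 N·m²/kg².
r = 301.5 m
301.5 m × (1 mi / 1609 m) = 0.1874 mi

0.187 mi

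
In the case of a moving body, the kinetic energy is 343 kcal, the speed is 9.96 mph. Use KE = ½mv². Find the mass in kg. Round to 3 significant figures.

Rearranging: m = 2·KE/v².
KE = 343 kcal = 1.435×10^6 J; v = 9.96 mph = 4.453 m/s.
m = 1.448×10^5 kg

1.45×10^5 kg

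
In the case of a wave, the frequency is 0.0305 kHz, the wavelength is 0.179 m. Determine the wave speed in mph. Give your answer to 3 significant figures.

12.2 mph

Directly: v = fλ.
f = 0.0305 kHz = 30.50 Hz; λ = 0.179 m.
v = 5.459 m/s
5.459 m/s × (1 mph / 0.4470 m/s) = 12.21 mph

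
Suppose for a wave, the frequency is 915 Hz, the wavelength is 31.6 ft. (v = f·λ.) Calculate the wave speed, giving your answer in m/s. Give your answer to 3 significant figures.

v is given directly by: v = fλ.
f = 915 Hz; λ = 31.6 ft = 9.632 m.
v = 8813 m/s

8810 m/s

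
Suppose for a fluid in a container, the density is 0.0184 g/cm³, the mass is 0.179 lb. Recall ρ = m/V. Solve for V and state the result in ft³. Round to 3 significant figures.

Rearranging ρ = m/V for V: V = m/ρ.
ρ = 0.0184 g/cm³ = 18.40 kg/m³; m = 0.179 lb = 0.08119 kg.
V = 0.004413 m³
0.004413 m³ × (1 ft³ / 0.02832 m³) = 0.1558 ft³

0.156 ft³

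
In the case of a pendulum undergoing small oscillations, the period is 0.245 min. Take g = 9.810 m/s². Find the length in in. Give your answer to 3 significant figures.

2110 in

Rearranging T = 2π√(L/g) for L: L = g·(T/2π)².
T = 0.245 min = 14.70 s; g = 9.810 m/s².
L = 53.70 m
53.70 m × (1 in / 0.02540 m) = 2114 in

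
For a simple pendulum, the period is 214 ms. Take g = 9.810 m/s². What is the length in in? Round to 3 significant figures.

0.448 in

Rearranging: L = g·(T/2π)².
T = 214 ms = 0.2140 s; g = 9.810 m/s².
L = 0.01138 m
0.01138 m × (1 in / 0.02540 m) = 0.4480 in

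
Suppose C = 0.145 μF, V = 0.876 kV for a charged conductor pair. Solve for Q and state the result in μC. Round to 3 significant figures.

Rearranging C = Q/V for Q: Q = CV.
C = 0.145 μF = 1.450×10^-7 F; V = 0.876 kV = 876.0 V.
Q = 1.270×10^-4 C
1.270×10^-4 C × (1 μC / 1.000×10^-6 C) = 127.0 μC

127 μC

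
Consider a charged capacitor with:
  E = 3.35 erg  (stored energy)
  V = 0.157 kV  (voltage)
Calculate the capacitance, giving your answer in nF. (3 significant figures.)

0.0272 nF

Rearranging E = ½C·V² for C: C = 2E/V².
E = 3.35 erg = 3.350×10^-7 J; V = 0.157 kV = 157.0 V.
C = 2.718×10^-11 F
2.718×10^-11 F × (1 nF / 1.000×10^-9 F) = 0.02718 nF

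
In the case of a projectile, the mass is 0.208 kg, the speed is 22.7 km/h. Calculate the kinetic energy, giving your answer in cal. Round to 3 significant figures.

0.988 cal

KE is given directly by: KE = ½mv².
m = 0.208 kg; v = 22.7 km/h = 6.306 m/s.
KE = 4.135 J
4.135 J × (1 cal / 4.184 J) = 0.9883 cal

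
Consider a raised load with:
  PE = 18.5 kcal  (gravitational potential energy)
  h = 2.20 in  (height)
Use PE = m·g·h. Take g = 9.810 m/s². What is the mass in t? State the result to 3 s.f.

141 t

Solving PE = m·g·h for m: m = PE/(g·h).
PE = 18.5 kcal = 77404 J; h = 2.20 in = 0.05588 m; g = 9.810 m/s².
m = 1.412×10^5 kg
1.412×10^5 kg × (1 t / 1000 kg) = 141.2 t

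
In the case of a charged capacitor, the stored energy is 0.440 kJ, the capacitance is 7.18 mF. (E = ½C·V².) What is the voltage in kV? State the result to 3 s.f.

Solving E = ½C·V² for V: V = √(2E/C).
E = 0.440 kJ = 440.0 J; C = 7.18 mF = 0.007180 F.
V = 350.1 V
350.1 V × (1 kV / 1000 V) = 0.3501 kV

0.350 kV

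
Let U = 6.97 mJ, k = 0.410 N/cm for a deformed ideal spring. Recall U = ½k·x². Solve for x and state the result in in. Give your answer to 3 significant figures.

Solving U = ½k·x² for x: x = √(2U/k).
U = 6.97 mJ = 0.006970 J; k = 0.410 N/cm = 41.00 N/m.
x = 0.01844 m
0.01844 m × (1 in / 0.02540 m) = 0.7259 in

0.726 in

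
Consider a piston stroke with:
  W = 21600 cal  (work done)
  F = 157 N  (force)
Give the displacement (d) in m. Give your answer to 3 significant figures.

Rearranging W = F·d for d: d = W/F.
W = 21600 cal = 90374 J; F = 157 N.
d = 575.6 m

576 m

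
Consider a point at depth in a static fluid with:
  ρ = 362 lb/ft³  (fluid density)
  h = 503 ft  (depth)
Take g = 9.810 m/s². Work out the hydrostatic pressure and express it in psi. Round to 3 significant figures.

Directly: P = ρgh.
ρ = 362 lb/ft³ = 5799 kg/m³; h = 503 ft = 153.3 m; g = 9.810 m/s².
P = 8.721×10^6 Pa  (the unit combination reduces to kg/(m·s²) = Pa)
8.721×10^6 Pa × (1 psi / 6895 Pa) = 1265 psi

1260 psi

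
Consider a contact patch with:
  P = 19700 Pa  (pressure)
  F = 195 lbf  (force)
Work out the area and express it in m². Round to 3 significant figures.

0.0440 m²

Rearranging P = F/A for A: A = F/P.
P = 19700 Pa; F = 195 lbf = 867.4 N.
A = 0.04403 m²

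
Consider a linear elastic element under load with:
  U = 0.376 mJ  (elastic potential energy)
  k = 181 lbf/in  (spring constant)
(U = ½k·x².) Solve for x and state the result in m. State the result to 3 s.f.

1.54×10^-4 m

Solving U = ½k·x² for x: x = √(2U/k).
U = 0.376 mJ = 3.760×10^-4 J; k = 181 lbf/in = 31698 N/m.
x = 1.540×10^-4 m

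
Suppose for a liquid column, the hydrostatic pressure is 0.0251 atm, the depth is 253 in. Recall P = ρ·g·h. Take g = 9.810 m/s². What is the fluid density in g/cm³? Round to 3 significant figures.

0.0403 g/cm³

Solving P = ρ·g·h for ρ: ρ = P/(g·h).
P = 0.0251 atm = 2543 Pa; h = 253 in = 6.426 m; g = 9.810 m/s².
ρ = 40.34 kg/m³
40.34 kg/m³ × (1 g/cm³ / 1000 kg/m³) = 0.04034 g/cm³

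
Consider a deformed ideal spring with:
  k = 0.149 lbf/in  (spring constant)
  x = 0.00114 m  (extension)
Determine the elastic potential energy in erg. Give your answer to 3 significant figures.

Directly: U = ½kx².
k = 0.149 lbf/in = 26.09 N/m; x = 0.00114 m.
U = 1.696×10^-5 J
1.696×10^-5 J × (1 erg / 1.000×10^-7 J) = 169.6 erg

170 erg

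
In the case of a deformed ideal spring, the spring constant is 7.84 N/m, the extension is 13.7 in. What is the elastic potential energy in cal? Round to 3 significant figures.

0.113 cal

U is given directly by: U = ½kx².
k = 7.84 N/m; x = 13.7 in = 0.3480 m.
U = 0.4747 J  (the unit combination reduces to kg·m²/s² = J)
0.4747 J × (1 cal / 4.184 J) = 0.1134 cal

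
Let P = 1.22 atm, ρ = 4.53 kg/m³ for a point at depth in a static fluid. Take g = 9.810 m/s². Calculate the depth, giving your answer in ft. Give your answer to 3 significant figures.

Rearranging: h = P/(ρ·g).
P = 1.22 atm = 1.236×10^5 Pa; ρ = 4.53 kg/m³; g = 9.810 m/s².
h = 2782 m
2782 m × (1 ft / 0.3048 m) = 9126 ft

9130 ft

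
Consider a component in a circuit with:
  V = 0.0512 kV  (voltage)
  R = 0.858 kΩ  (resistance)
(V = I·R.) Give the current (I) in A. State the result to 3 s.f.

From Ohm's law: I = V/R.
V = 0.0512 kV = 51.20 V; R = 0.858 kΩ = 858.0 Ω.
I = 0.05967 A

0.0597 A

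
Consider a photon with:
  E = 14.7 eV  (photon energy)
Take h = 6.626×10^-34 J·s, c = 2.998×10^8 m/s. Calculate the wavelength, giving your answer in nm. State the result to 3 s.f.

84.3 nm

Rearranging: λ = hc/E.
E = 14.7 eV = 2.355×10^-18 J; h = 6.626×10^-34 J·s; c = 2.998×10^8 m/s.
λ = 8.434×10^-8 m
8.434×10^-8 m × (1 nm / 1.000×10^-9 m) = 84.34 nm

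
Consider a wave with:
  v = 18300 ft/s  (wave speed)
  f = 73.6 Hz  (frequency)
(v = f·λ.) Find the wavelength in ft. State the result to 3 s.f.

249 ft

Solving v = f·λ for λ: λ = v/f.
v = 18300 ft/s = 5578 m/s; f = 73.6 Hz.
λ = 75.79 m
75.79 m × (1 ft / 0.3048 m) = 248.6 ft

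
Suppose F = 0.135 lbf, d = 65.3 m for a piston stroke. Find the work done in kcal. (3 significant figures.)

W is given directly by: W = F·d.
F = 0.135 lbf = 0.6005 N; d = 65.3 m.
W = 39.21 J  (the unit combination reduces to kg·m²/s² = J)
39.21 J × (1 kcal / 4184 J) = 0.009372 kcal

0.00937 kcal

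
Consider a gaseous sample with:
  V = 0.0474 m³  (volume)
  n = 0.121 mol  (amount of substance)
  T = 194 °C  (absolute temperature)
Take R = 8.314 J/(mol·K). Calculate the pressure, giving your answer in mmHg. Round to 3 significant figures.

Directly: P = nRT/V.
V = 0.0474 m³; n = 0.121 mol; T = 194 °C = 467.1 K; R = 8.314 J/(mol·K).
P = 9915 Pa  (the unit combination reduces to kg/(m·s²) = Pa)
9915 Pa × (1 mmHg / 133.3 Pa) = 74.37 mmHg

74.4 mmHg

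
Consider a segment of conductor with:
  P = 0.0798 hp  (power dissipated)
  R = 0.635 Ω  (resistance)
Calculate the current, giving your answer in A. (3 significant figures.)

9.68 A

Rearranging P = I²R for I: I = √(P/R).
P = 0.0798 hp = 59.51 W; R = 0.635 Ω.
I = 9.680 A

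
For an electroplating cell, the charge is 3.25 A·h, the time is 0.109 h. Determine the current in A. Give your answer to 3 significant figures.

29.8 A

Solving q = I·t for I: I = q/t.
q = 3.25 A·h = 11700 C; t = 0.109 h = 392.4 s.
I = 29.82 A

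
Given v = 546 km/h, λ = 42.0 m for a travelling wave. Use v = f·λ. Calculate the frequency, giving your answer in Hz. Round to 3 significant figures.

3.61 Hz

Solving v = f·λ for f: f = v/λ.
v = 546 km/h = 151.7 m/s; λ = 42.0 m.
f = 3.611 Hz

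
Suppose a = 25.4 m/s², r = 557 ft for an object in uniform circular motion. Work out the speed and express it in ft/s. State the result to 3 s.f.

Rearranging: v = √(a·r).
a = 25.4 m/s²; r = 557 ft = 169.8 m.
v = 65.67 m/s
65.67 m/s × (1 ft/s / 0.3048 m/s) = 215.4 ft/s

215 ft/s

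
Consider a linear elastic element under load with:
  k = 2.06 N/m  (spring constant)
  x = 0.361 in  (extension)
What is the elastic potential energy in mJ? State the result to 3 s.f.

U is given directly by: U = ½kx².
k = 2.06 N/m; x = 0.361 in = 0.009169 m.
U = 8.660×10^-5 J  (the unit combination reduces to kg·m²/s² = J)
8.660×10^-5 J × (1 mJ / 0.001000 J) = 0.08660 mJ

0.0866 mJ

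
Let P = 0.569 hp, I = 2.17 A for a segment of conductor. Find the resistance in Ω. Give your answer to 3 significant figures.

90.1 Ω

Solving P = I²R for R: R = P/I².
P = 0.569 hp = 424.3 W; I = 2.17 A.
R = 90.11 Ω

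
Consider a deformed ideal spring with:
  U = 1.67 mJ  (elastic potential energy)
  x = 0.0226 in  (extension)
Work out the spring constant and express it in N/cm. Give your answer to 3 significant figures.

101 N/cm

Rearranging: k = 2U/x².
U = 1.67 mJ = 0.001670 J; x = 0.0226 in = 5.740×10^-4 m.
k = 10136 N/m
10136 N/m × (1 N/cm / 100.0 N/m) = 101.4 N/cm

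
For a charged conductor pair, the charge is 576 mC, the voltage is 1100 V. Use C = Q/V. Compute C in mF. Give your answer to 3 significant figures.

0.524 mF

Directly: C = Q/V.
Q = 576 mC = 0.5760 C; V = 1100 V.
C = 5.236×10^-4 F
5.236×10^-4 F × (1 mF / 0.001000 F) = 0.5236 mF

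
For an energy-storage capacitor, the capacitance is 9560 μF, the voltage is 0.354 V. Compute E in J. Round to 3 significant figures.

5.99×10^-4 J

E is given directly by: E = ½CV².
C = 9560 μF = 0.009560 F; V = 0.354 V.
E = 5.990×10^-4 J  (the unit combination reduces to kg·m²/s² = J)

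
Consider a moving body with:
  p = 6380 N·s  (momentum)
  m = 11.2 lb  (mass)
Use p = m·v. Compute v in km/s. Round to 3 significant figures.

Rearranging p = m·v for v: v = p/m.
p = 6380 N·s = 6380 kg·m/s; m = 11.2 lb = 5.080 kg.
v = 1256 m/s
1256 m/s × (1 km/s / 1000 m/s) = 1.256 km/s

1.26 km/s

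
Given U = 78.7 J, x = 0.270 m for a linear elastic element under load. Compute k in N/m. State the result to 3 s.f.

2160 N/m

Rearranging U = ½k·x² for k: k = 2U/x².
U = 78.7 J; x = 0.270 m.
k = 2159 N/m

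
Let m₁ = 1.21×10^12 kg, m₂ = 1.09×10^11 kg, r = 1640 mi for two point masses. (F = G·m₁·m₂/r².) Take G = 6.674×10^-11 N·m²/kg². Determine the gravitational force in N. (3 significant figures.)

1.26 N

Directly: F = Gm₁m₂/r².
m₁ = 1.21×10^12 kg; m₂ = 1.09×10^11 kg; r = 1640 mi = 2.639×10^6 m; G = 6.674×10^-11 N·m²/kg².
F = 1.264 N  (the unit combination reduces to kg·m/s² = N)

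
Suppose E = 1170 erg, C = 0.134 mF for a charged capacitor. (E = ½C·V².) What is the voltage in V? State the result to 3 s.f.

Solving E = ½C·V² for V: V = √(2E/C).
E = 1170 erg = 1.170×10^-4 J; C = 0.134 mF = 1.340×10^-4 F.
V = 1.321 V

1.32 V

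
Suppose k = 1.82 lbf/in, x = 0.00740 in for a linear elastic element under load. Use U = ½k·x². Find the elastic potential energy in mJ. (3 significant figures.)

0.00563 mJ

Directly: U = ½kx².
k = 1.82 lbf/in = 318.7 N/m; x = 0.00740 in = 1.880×10^-4 m.
U = 5.630×10^-6 J
5.630×10^-6 J × (1 mJ / 0.001000 J) = 0.005630 mJ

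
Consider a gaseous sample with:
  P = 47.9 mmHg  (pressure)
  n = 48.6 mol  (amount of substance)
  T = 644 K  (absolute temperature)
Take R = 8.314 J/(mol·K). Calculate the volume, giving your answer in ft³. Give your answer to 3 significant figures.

From the ideal-gas law: V = nRT/P.
P = 47.9 mmHg = 6386 Pa; n = 48.6 mol; T = 644 K; R = 8.314 J/(mol·K).
V = 40.75 m³
40.75 m³ × (1 ft³ / 0.02832 m³) = 1439 ft³

1440 ft³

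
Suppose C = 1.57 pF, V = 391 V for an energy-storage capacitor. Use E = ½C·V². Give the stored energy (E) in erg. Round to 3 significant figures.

Directly: E = ½CV².
C = 1.57 pF = 1.570×10^-12 F; V = 391 V.
E = 1.200×10^-7 J
1.200×10^-7 J × (1 erg / 1.000×10^-7 J) = 1.200 erg

1.20 erg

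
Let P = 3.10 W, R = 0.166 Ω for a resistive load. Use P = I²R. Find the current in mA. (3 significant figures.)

Solving P = I²R for I: I = √(P/R).
P = 3.10 W; R = 0.166 Ω.
I = 4.321 A
4.321 A × (1 mA / 0.001000 A) = 4321 mA

4320 mA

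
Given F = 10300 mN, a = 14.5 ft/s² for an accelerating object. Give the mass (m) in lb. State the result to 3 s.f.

Rearranging: m = F/a.
F = 10300 mN = 10.30 N; a = 14.5 ft/s² = 4.420 m/s².
m = 2.331 kg
2.331 kg × (1 lb / 0.4536 kg) = 5.138 lb

5.14 lb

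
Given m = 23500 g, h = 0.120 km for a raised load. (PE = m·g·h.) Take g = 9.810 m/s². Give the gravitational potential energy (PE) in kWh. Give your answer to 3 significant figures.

0.00768 kWh

PE is given directly by: PE = mgh.
m = 23500 g = 23.50 kg; h = 0.120 km = 120.0 m; g = 9.810 m/s².
PE = 27664 J
27664 J × (1 kWh / 3.600×10^6 J) = 0.007685 kWh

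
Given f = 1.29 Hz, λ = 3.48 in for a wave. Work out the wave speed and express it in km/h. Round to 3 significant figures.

0.410 km/h

Directly: v = fλ.
f = 1.29 Hz; λ = 3.48 in = 0.08839 m.
v = 0.1140 m/s
0.1140 m/s × (1 km/h / 0.2778 m/s) = 0.4105 km/h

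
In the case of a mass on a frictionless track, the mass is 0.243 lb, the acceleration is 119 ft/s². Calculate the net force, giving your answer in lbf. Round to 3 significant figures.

0.899 lbf

From Newton's second law: F = m·a.
m = 0.243 lb = 0.1102 kg; a = 119 ft/s² = 36.27 m/s².
F = 3.998 N  (the unit combination reduces to kg·m/s² = N)
3.998 N × (1 lbf / 4.448 N) = 0.8988 lbf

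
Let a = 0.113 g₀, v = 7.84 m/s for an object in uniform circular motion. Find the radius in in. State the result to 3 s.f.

2180 in

Rearranging: r = v²/a.
a = 0.113 g₀ = 1.108 m/s²; v = 7.84 m/s.
r = 55.47 m
55.47 m × (1 in / 0.02540 m) = 2184 in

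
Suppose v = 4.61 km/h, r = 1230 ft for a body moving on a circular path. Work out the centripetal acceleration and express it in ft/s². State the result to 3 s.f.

Directly: a = v²/r.
v = 4.61 km/h = 1.281 m/s; r = 1230 ft = 374.9 m.
a = 0.004374 m/s²
0.004374 m/s² × (1 ft/s² / 0.3048 m/s²) = 0.01435 ft/s²

0.0144 ft/s²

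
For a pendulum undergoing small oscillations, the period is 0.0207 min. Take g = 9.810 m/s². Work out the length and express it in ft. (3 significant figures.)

1.26 ft

Rearranging T = 2π√(L/g) for L: L = g·(T/2π)².
T = 0.0207 min = 1.242 s; g = 9.810 m/s².
L = 0.3833 m
0.3833 m × (1 ft / 0.3048 m) = 1.258 ft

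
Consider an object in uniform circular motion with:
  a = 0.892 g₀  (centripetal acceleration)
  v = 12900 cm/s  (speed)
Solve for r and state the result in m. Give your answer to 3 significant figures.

1900 m

Solving a = v²/r for r: r = v²/a.
a = 0.892 g₀ = 8.748 m/s²; v = 12900 cm/s = 129.0 m/s.
r = 1902 m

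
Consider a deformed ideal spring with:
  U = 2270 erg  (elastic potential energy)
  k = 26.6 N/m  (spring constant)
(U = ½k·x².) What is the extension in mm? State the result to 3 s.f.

4.13 mm

Rearranging: x = √(2U/k).
U = 2270 erg = 2.270×10^-4 J; k = 26.6 N/m.
x = 0.004131 m
0.004131 m × (1 mm / 0.001000 m) = 4.131 mm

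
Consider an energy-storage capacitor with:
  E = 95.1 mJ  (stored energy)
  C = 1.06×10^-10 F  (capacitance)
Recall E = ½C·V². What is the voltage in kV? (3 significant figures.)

Rearranging: V = √(2E/C).
E = 95.1 mJ = 0.09510 J; C = 1.06×10^-10 F.
V = 42360 V
42360 V × (1 kV / 1000 V) = 42.36 kV

42.4 kV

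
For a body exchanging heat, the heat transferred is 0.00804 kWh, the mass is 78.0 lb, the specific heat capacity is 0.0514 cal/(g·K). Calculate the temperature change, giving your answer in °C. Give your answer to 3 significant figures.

Rearranging Q = m·c·ΔT for ΔT: ΔT = Q/(m·c).
Q = 0.00804 kWh = 28944 J; m = 78.0 lb = 35.38 kg; c = 0.0514 cal/(g·K) = 215.1 J/(kg·K).
ΔT = 3.804 K
Since 1 °C = 1 K, 3.804 °C.

3.80 °C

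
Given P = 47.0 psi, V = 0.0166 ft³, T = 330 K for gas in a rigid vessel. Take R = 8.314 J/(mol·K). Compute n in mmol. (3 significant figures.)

Rearranging PV = nRT for n: n = PV/(RT).
P = 47.0 psi = 3.241×10^5 Pa; V = 0.0166 ft³ = 4.701×10^-4 m³; T = 330 K; R = 8.314 J/(mol·K).
n = 0.05552 mol
0.05552 mol × (1 mmol / 0.001000 mol) = 55.52 mmol

55.5 mmol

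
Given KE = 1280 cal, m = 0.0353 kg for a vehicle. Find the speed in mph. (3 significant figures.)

1230 mph

Solving KE = ½mv² for v: v = √(2·KE/m).
KE = 1280 cal = 5356 J; m = 0.0353 kg.
v = 550.8 m/s
550.8 m/s × (1 mph / 0.4470 m/s) = 1232 mph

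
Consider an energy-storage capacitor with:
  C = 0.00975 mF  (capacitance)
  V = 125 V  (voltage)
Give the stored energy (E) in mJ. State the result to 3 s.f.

E is given directly by: E = ½CV².
C = 0.00975 mF = 9.750×10^-6 F; V = 125 V.
E = 0.07617 J  (the unit combination reduces to kg·m²/s² = J)
0.07617 J × (1 mJ / 0.001000 J) = 76.17 mJ

76.2 mJ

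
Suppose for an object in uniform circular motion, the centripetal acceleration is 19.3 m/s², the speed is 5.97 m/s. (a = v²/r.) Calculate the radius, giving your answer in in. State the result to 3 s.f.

72.7 in

Solving a = v²/r for r: r = v²/a.
a = 19.3 m/s²; v = 5.97 m/s.
r = 1.847 m
1.847 m × (1 in / 0.02540 m) = 72.70 in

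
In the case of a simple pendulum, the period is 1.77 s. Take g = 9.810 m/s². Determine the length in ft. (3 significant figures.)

2.55 ft

Solving T = 2π√(L/g) for L: L = g·(T/2π)².
T = 1.77 s; g = 9.810 m/s².
L = 0.7785 m
0.7785 m × (1 ft / 0.3048 m) = 2.554 ft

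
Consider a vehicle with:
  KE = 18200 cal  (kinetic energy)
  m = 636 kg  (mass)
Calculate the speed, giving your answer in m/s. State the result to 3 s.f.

15.5 m/s

Solving KE = ½mv² for v: v = √(2·KE/m).
KE = 18200 cal = 76149 J; m = 636 kg.
v = 15.47 m/s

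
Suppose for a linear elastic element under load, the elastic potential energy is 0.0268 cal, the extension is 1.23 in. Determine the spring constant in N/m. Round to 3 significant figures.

Solving U = ½k·x² for k: k = 2U/x².
U = 0.0268 cal = 0.1121 J; x = 1.23 in = 0.03124 m.
k = 229.8 N/m

230 N/m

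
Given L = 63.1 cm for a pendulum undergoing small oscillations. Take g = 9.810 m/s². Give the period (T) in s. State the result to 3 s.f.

1.59 s

T is given directly by: T = 2π√(L/g).
L = 63.1 cm = 0.6310 m; g = 9.810 m/s².
T = 1.594 s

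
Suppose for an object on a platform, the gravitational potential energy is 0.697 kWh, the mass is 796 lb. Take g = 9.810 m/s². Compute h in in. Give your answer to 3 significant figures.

Solving PE = m·g·h for h: h = PE/(m·g).
PE = 0.697 kWh = 2.509×10^6 J; m = 796 lb = 361.1 kg; g = 9.810 m/s².
h = 708.4 m
708.4 m × (1 in / 0.02540 m) = 27890 in

27900 in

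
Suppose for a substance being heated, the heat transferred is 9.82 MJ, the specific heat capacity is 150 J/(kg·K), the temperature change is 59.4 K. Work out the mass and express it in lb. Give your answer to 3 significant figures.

2430 lb

Solving Q = m·c·ΔT for m: m = Q/(c·ΔT).
Q = 9.82 MJ = 9.820×10^6 J; c = 150 J/(kg·K); ΔT = 59.4 K.
m = 1102 kg
1102 kg × (1 lb / 0.4536 kg) = 2430 lb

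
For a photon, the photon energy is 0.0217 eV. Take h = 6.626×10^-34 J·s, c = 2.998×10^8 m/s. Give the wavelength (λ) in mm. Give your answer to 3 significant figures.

0.0571 mm

Rearranging E = h·c/λ for λ: λ = hc/E.
E = 0.0217 eV = 3.477×10^-21 J; h = 6.626×10^-34 J·s; c = 2.998×10^8 m/s.
λ = 5.714×10^-5 m
5.714×10^-5 m × (1 mm / 0.001000 m) = 0.05714 mm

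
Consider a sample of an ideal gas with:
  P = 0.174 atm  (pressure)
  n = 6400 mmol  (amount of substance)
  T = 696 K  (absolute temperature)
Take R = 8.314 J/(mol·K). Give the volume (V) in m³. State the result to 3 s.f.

From the ideal-gas law: V = nRT/P.
P = 0.174 atm = 17631 Pa; n = 6400 mmol = 6.400 mol; T = 696 K; R = 8.314 J/(mol·K).
V = 2.101 m³

2.10 m³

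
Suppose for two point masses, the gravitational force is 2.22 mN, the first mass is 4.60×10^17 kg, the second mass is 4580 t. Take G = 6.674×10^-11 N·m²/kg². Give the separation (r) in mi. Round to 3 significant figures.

Rearranging F = G·m₁·m₂/r² for r: r = √(G·m₁m₂/F).
F = 2.22 mN = 0.002220 N; m₁ = 4.60×10^17 kg; m₂ = 4580 t = 4.580×10^6 kg; G = 6.674×10^-11 N·m²/kg².
r = 2.517×10^8 m
2.517×10^8 m × (1 mi / 1609 m) = 1.564×10^5 mi

1.56×10^5 mi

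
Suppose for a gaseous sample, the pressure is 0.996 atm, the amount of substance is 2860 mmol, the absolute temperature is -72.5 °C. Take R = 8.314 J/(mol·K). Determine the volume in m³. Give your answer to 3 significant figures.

From the ideal-gas law: V = nRT/P.
P = 0.996 atm = 1.009×10^5 Pa; n = 2860 mmol = 2.860 mol; T = -72.5 °C = 200.6 K; R = 8.314 J/(mol·K).
V = 0.04728 m³

0.0473 m³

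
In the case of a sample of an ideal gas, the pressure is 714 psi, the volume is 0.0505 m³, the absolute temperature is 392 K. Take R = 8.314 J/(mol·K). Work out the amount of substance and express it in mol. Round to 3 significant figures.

From the ideal-gas law: n = PV/(RT).
P = 714 psi = 4.923×10^6 Pa; V = 0.0505 m³; T = 392 K; R = 8.314 J/(mol·K).
n = 76.28 mol

76.3 mol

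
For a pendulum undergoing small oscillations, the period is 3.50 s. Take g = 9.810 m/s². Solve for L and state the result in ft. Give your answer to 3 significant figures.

Rearranging: L = g·(T/2π)².
T = 3.50 s; g = 9.810 m/s².
L = 3.044 m
3.044 m × (1 ft / 0.3048 m) = 9.987 ft

9.99 ft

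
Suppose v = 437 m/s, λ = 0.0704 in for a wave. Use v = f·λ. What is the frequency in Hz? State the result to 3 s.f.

2.44×10^5 Hz

Rearranging: f = v/λ.
v = 437 m/s; λ = 0.0704 in = 0.001788 m.
f = 2.444×10^5 Hz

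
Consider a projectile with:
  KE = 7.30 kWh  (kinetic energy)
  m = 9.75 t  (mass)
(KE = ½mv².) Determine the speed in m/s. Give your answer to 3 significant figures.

73.4 m/s

Rearranging KE = ½mv² for v: v = √(2·KE/m).
KE = 7.30 kWh = 2.628×10^7 J; m = 9.75 t = 9750 kg.
v = 73.42 m/s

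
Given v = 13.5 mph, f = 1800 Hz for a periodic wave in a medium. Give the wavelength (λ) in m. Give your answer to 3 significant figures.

Solving v = f·λ for λ: λ = v/f.
v = 13.5 mph = 6.035 m/s; f = 1800 Hz.
λ = 0.003353 m

0.00335 m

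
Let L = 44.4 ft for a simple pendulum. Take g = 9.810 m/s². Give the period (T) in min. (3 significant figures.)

0.123 min

Directly: T = 2π√(L/g).
L = 44.4 ft = 13.53 m; g = 9.810 m/s².
T = 7.380 s
7.380 s × (1 min / 60.00 s) = 0.1230 min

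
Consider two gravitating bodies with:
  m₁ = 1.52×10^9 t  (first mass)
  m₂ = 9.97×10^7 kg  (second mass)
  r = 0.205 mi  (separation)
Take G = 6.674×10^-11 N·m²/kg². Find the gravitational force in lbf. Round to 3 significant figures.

20900 lbf

From Newton's law of gravitation: F = Gm₁m₂/r².
m₁ = 1.52×10^9 t = 1.520×10^12 kg; m₂ = 9.97×10^7 kg; r = 0.205 mi = 329.9 m; G = 6.674×10^-11 N·m²/kg².
F = 92922 N  (the unit combination reduces to kg·m/s² = N)
92922 N × (1 lbf / 4.448 N) = 20890 lbf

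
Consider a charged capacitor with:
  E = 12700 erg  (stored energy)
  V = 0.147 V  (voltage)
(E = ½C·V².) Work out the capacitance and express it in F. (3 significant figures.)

0.118 F

Rearranging: C = 2E/V².
E = 12700 erg = 0.001270 J; V = 0.147 V.
C = 0.1175 F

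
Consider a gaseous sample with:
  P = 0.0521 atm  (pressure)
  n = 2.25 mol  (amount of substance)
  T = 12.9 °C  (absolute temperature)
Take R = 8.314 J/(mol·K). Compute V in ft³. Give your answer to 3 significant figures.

35.8 ft³

From the ideal-gas law: V = nRT/P.
P = 0.0521 atm = 5279 Pa; n = 2.25 mol; T = 12.9 °C = 286.0 K; R = 8.314 J/(mol·K).
V = 1.014 m³
1.014 m³ × (1 ft³ / 0.02832 m³) = 35.80 ft³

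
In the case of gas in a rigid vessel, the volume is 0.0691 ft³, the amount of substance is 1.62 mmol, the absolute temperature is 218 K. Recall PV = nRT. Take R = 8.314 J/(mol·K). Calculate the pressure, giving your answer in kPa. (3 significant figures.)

1.50 kPa

Directly: P = nRT/V.
V = 0.0691 ft³ = 0.001957 m³; n = 1.62 mmol = 0.001620 mol; T = 218 K; R = 8.314 J/(mol·K).
P = 1501 Pa
1501 Pa × (1 kPa / 1000 Pa) = 1.501 kPa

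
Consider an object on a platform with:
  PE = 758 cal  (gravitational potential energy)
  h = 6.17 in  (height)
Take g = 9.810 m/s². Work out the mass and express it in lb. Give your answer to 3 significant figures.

Rearranging: m = PE/(g·h).
PE = 758 cal = 3171 J; h = 6.17 in = 0.1567 m; g = 9.810 m/s².
m = 2063 kg
2063 kg × (1 lb / 0.4536 kg) = 4548 lb

4550 lb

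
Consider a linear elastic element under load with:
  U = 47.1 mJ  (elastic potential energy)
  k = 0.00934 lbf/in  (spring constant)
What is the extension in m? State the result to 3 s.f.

0.240 m

Rearranging: x = √(2U/k).
U = 47.1 mJ = 0.04710 J; k = 0.00934 lbf/in = 1.636 N/m.
x = 0.2400 m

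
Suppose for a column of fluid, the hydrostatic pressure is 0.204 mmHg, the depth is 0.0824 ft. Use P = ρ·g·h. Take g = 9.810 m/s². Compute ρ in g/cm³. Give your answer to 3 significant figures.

0.110 g/cm³

Solving P = ρ·g·h for ρ: ρ = P/(g·h).
P = 0.204 mmHg = 27.20 Pa; h = 0.0824 ft = 0.02512 m; g = 9.810 m/s².
ρ = 110.4 kg/m³
110.4 kg/m³ × (1 g/cm³ / 1000 kg/m³) = 0.1104 g/cm³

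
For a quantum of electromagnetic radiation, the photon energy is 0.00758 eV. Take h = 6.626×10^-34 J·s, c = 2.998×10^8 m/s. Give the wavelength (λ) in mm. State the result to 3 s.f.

Rearranging E = h·c/λ for λ: λ = hc/E.
E = 0.00758 eV = 1.214×10^-21 J; h = 6.626×10^-34 J·s; c = 2.998×10^8 m/s.
λ = 1.636×10^-4 m
1.636×10^-4 m × (1 mm / 0.001000 m) = 0.1636 mm

0.164 mm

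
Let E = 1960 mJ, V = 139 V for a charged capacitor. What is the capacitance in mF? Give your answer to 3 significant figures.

0.203 mF

Rearranging E = ½C·V² for C: C = 2E/V².
E = 1960 mJ = 1.960 J; V = 139 V.
C = 2.029×10^-4 F
2.029×10^-4 F × (1 mF / 0.001000 F) = 0.2029 mF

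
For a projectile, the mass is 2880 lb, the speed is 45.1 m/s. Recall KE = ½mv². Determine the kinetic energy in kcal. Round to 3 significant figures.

318 kcal

Directly: KE = ½mv².
m = 2880 lb = 1306 kg; v = 45.1 m/s.
KE = 1.329×10^6 J  (the unit combination reduces to kg·m²/s² = J)
1.329×10^6 J × (1 kcal / 4184 J) = 317.5 kcal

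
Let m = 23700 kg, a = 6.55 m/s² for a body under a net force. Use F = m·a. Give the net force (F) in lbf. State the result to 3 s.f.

From Newton's second law: F = m·a.
m = 23700 kg; a = 6.55 m/s².
F = 1.552×10^5 N
1.552×10^5 N × (1 lbf / 4.448 N) = 34898 lbf

34900 lbf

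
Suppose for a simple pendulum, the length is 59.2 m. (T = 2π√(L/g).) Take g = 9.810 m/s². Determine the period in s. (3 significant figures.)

15.4 s

Directly: T = 2π√(L/g).
L = 59.2 m; g = 9.810 m/s².
T = 15.43 s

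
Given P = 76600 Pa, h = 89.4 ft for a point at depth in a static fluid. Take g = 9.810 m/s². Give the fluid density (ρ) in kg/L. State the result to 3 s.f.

Rearranging: ρ = P/(g·h).
P = 76600 Pa; h = 89.4 ft = 27.25 m; g = 9.810 m/s².
ρ = 286.6 kg/m³
286.6 kg/m³ × (1 kg/L / 1000 kg/m³) = 0.2866 kg/L

0.287 kg/L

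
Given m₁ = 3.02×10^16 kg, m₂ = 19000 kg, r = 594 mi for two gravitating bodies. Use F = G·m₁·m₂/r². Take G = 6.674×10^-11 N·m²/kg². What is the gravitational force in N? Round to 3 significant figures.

0.0419 N

Directly: F = Gm₁m₂/r².
m₁ = 3.02×10^16 kg; m₂ = 19000 kg; r = 594 mi = 9.560×10^5 m; G = 6.674×10^-11 N·m²/kg².
F = 0.04191 N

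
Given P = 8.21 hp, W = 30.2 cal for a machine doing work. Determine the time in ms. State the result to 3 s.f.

20.6 ms

Rearranging: t = W/P.
P = 8.21 hp = 6122 W; W = 30.2 cal = 126.4 J.
t = 0.02064 s
0.02064 s × (1 ms / 0.001000 s) = 20.64 ms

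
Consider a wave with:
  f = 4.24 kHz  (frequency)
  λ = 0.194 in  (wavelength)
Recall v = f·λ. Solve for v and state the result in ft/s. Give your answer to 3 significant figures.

68.5 ft/s

v is given directly by: v = fλ.
f = 4.24 kHz = 4240 Hz; λ = 0.194 in = 0.004928 m.
v = 20.89 m/s
20.89 m/s × (1 ft/s / 0.3048 m/s) = 68.55 ft/s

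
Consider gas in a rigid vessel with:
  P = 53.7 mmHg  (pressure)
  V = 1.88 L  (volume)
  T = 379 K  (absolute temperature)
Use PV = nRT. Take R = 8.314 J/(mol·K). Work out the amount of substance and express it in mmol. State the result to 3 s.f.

4.27 mmol

Rearranging: n = PV/(RT).
P = 53.7 mmHg = 7159 Pa; V = 1.88 L = 0.001880 m³; T = 379 K; R = 8.314 J/(mol·K).
n = 0.004272 mol
0.004272 mol × (1 mmol / 0.001000 mol) = 4.272 mmol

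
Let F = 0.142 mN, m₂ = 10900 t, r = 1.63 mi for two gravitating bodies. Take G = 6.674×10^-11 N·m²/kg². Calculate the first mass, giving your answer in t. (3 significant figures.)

1340 t

Rearranging F = G·m₁·m₂/r² for m₁: m₁ = F·r²/(G·m₂).
F = 0.142 mN = 1.420×10^-4 N; m₂ = 10900 t = 1.090×10^7 kg; r = 1.63 mi = 2623 m; G = 6.674×10^-11 N·m²/kg².
m₁ = 1.343×10^6 kg
1.343×10^6 kg × (1 t / 1000 kg) = 1343 t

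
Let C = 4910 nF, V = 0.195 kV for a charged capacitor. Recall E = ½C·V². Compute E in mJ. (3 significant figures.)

93.4 mJ

Directly: E = ½CV².
C = 4910 nF = 4.910×10^-6 F; V = 0.195 kV = 195.0 V.
E = 0.09335 J
0.09335 J × (1 mJ / 0.001000 J) = 93.35 mJ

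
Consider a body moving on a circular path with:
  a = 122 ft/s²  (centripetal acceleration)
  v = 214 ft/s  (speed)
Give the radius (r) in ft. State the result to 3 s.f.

Solving a = v²/r for r: r = v²/a.
a = 122 ft/s² = 37.19 m/s²; v = 214 ft/s = 65.23 m/s.
r = 114.4 m
114.4 m × (1 ft / 0.3048 m) = 375.4 ft

375 ft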